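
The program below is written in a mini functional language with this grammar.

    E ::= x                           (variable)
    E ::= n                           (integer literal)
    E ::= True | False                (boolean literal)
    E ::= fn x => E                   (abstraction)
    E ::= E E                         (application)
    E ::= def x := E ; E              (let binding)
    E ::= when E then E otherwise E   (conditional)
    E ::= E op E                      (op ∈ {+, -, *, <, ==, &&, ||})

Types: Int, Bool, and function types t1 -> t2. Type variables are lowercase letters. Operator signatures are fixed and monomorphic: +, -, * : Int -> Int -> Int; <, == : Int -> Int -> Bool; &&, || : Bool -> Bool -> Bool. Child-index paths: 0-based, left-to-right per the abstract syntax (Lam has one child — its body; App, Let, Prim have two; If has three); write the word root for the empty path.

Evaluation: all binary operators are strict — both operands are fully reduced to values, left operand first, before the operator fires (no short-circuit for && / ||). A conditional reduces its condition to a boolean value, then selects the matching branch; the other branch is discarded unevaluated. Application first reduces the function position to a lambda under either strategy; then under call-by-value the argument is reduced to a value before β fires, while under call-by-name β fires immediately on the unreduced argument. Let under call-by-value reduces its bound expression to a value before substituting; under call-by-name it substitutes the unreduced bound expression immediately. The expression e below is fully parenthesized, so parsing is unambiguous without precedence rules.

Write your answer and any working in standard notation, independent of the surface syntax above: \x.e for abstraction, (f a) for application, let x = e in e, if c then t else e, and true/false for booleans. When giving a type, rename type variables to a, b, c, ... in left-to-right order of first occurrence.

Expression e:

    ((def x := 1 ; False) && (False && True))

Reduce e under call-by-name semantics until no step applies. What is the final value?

Trace:
step 0: ((let x = 1 in false) && (false && true))
step 1: [let@0] (false && (false && true))
step 2: [delta@1] (false && false)
step 3: [delta@root] false

Answer: false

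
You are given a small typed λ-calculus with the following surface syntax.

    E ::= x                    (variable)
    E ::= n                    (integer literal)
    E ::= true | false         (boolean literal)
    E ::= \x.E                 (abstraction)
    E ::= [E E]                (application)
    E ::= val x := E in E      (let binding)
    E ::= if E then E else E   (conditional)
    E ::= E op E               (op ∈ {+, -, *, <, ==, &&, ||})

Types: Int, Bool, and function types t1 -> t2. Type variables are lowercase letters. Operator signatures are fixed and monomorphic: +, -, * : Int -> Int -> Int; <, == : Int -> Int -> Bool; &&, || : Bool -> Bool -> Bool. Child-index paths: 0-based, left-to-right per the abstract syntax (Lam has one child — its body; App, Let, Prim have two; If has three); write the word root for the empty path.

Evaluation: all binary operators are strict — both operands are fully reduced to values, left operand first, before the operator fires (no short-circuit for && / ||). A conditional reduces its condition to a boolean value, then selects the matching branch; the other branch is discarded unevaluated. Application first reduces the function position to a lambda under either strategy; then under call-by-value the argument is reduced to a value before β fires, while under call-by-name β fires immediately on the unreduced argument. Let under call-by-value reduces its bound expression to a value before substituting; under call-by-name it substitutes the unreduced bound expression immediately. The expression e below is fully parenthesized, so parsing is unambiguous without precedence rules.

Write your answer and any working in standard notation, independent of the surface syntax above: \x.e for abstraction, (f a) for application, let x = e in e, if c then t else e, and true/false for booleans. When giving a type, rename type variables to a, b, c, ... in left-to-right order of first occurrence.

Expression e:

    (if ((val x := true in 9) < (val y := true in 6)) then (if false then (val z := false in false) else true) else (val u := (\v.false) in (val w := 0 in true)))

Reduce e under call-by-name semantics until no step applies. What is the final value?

Answer: true

Working:
step 0: (if ((let x = true in 9) < (let y = true in 6)) then (if false then (let z = false in false) else true) else (let u = (\v.false) in (let w = 0 in true)))
step 1: [let@0.0] (if (9 < (let y = true in 6)) then (if false then (let z = false in false) else true) else (let u = (\v.false) in (let w = 0 in true)))
step 2: [let@0.1] (if (9 < 6) then (if false then (let z = false in false) else true) else (let u = (\v.false) in (let w = 0 in true)))
step 3: [delta@0] (if false then (if false then (let z = false in false) else true) else (let u = (\v.false) in (let w = 0 in true)))
step 4: [if@root] (let u = (\v.false) in (let w = 0 in true))
step 5: [let@root] (let w = 0 in true)
step 6: [let@root] true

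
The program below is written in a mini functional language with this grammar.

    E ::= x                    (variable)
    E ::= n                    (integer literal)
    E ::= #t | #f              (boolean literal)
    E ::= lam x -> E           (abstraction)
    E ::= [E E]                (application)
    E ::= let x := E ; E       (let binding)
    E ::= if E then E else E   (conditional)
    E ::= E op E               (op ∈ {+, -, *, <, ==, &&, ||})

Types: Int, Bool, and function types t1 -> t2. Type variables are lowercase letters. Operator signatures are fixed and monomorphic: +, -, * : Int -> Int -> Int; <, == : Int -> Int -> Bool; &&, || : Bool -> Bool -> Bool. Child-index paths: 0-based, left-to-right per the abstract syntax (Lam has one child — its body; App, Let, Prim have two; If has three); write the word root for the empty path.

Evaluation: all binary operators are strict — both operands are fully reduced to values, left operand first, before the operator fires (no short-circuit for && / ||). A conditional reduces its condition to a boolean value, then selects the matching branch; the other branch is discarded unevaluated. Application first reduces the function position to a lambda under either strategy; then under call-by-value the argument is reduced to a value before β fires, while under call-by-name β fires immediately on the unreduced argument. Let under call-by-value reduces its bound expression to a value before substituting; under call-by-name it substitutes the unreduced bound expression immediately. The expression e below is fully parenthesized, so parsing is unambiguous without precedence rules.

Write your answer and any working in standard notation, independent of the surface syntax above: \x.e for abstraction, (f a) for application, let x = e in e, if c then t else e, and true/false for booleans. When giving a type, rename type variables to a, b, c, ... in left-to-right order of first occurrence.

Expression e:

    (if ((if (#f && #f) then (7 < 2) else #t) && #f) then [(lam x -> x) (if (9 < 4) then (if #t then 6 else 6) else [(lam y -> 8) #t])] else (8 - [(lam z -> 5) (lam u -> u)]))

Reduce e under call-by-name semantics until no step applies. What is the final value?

Trace:
step 0: (if ((if (false && false) then (7 < 2) else true) && false) then ((\x.x) (if (9 < 4) then (if true then 6 else 6) else ((\y.8) true))) else (8 - ((\z.5) (\u.u))))
step 1: [delta@0.0.0] (if ((if false then (7 < 2) else true) && false) then ((\x.x) (if (9 < 4) then (if true then 6 else 6) else ((\y.8) true))) else (8 - ((\z.5) (\u.u))))
step 2: [if@0.0] (if (true && false) then ((\x.x) (if (9 < 4) then (if true then 6 else 6) else ((\y.8) true))) else (8 - ((\z.5) (\u.u))))
step 3: [delta@0] (if false then ((\x.x) (if (9 < 4) then (if true then 6 else 6) else ((\y.8) true))) else (8 - ((\z.5) (\u.u))))
step 4: [if@root] (8 - ((\z.5) (\u.u)))
step 5: [beta@1] (8 - 5)
step 6: [delta@root] 3

Answer: 3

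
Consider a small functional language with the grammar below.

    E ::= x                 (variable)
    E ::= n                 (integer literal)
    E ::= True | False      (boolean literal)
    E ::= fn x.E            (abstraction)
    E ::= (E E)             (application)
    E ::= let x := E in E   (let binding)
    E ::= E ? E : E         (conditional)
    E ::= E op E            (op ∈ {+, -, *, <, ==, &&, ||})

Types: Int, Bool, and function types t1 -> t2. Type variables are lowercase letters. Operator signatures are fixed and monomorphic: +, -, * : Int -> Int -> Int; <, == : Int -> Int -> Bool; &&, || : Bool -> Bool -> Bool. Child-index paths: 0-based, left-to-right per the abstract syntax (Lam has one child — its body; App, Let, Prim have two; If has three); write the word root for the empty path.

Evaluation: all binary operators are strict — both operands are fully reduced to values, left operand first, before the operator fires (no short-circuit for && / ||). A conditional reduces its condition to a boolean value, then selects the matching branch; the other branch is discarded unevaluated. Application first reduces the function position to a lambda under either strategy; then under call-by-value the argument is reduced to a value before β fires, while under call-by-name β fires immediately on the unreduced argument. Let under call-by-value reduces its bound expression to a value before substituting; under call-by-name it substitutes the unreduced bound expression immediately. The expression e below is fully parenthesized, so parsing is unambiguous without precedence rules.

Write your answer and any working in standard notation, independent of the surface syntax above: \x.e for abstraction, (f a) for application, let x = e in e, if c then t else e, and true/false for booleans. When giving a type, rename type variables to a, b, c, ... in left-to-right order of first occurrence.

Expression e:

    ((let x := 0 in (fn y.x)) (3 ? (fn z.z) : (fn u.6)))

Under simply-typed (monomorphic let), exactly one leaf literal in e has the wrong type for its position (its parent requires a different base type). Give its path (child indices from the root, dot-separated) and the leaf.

Working:
let x : Int
x : Int
\y._ : a -> Int
  unify Int ~ Bool
  FAIL: mismatch Int ~ Bool

Answer: 1.0 : 3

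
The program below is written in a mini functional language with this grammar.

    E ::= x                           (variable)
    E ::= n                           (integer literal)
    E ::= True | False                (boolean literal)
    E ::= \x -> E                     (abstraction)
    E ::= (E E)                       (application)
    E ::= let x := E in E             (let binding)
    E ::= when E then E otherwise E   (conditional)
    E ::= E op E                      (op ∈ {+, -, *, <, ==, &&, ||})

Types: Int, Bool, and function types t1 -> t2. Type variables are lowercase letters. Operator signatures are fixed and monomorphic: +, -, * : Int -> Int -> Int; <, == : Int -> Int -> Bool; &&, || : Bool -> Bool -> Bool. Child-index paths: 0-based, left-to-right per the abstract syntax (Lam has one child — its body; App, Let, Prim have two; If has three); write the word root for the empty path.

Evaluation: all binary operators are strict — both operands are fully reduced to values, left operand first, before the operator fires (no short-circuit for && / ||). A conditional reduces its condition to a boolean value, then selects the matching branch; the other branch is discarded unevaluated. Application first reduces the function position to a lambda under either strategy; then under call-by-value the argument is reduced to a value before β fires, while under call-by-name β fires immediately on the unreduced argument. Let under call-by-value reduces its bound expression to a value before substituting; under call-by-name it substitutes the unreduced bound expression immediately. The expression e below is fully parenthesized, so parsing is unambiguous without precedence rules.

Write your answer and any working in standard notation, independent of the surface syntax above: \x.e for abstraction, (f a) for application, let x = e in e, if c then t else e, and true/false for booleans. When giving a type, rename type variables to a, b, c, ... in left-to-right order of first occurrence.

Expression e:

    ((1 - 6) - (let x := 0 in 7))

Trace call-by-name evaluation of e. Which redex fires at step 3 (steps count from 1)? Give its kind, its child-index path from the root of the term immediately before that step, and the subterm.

Trace:
step 0: ((1 - 6) - (let x = 0 in 7))
step 1: [delta@0] (-5 - (let x = 0 in 7))
step 2: [let@1] (-5 - 7)
step 3: [delta@root] -12

Answer: delta at root : (-5 - 7)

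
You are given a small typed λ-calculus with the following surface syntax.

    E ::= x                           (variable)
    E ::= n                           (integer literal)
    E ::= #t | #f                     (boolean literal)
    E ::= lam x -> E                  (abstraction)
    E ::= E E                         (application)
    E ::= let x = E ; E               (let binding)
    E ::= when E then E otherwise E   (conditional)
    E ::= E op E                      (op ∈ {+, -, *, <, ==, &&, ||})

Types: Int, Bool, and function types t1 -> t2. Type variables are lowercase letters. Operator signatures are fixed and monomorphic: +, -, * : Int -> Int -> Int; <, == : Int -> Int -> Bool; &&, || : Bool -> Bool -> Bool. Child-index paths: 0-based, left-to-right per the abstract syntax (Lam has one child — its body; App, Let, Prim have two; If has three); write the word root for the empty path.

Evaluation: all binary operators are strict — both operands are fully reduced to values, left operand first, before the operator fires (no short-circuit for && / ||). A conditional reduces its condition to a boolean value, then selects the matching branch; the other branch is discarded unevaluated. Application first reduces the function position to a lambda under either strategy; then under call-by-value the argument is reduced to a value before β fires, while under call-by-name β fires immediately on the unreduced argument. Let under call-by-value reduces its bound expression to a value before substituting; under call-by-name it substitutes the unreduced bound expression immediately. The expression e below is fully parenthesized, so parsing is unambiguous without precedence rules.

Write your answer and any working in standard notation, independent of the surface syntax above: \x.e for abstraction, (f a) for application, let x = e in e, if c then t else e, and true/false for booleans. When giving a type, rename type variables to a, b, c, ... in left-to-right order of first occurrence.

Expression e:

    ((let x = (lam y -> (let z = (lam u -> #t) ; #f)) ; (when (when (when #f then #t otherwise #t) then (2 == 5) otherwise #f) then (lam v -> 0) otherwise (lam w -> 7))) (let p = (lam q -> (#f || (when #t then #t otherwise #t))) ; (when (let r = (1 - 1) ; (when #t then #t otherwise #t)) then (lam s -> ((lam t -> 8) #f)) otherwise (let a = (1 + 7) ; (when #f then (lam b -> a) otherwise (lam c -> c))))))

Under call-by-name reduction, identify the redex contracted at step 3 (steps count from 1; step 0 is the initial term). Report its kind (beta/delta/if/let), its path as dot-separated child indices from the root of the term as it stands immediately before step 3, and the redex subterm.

Answer: if at 0.0 : (if true then (2 == 5) else false)

Derivation:
step 0: ((let x = (\y.(let z = (\u.true) in false)) in (if (if (if false then true else true) then (2 == 5) else false) then (\v.0) else (\w.7))) (let p = (\q.(false || (if true then true else true))) in (if (let r = (1 - 1) in (if true then true else true)) then (\s.((\t.8) false)) else (let a = (1 + 7) in (if false then (\b.a) else (\c.c))))))
step 1: [let@0] ((if (if (if false then true else true) then (2 == 5) else false) then (\v.0) else (\w.7)) (let p = (\q.(false || (if true then true else true))) in (if (let r = (1 - 1) in (if true then true else true)) then (\s.((\t.8) false)) else (let a = (1 + 7) in (if false then (\b.a) else (\c.c))))))
step 2: [if@0.0.0] ((if (if true then (2 == 5) else false) then (\v.0) else (\w.7)) (let p = (\q.(false || (if true then true else true))) in (if (let r = (1 - 1) in (if true then true else true)) then (\s.((\t.8) false)) else (let a = (1 + 7) in (if false then (\b.a) else (\c.c))))))
step 3: [if@0.0] ((if (2 == 5) then (\v.0) else (\w.7)) (let p = (\q.(false || (if true then true else true))) in (if (let r = (1 - 1) in (if true then true else true)) then (\s.((\t.8) false)) else (let a = (1 + 7) in (if false then (\b.a) else (\c.c))))))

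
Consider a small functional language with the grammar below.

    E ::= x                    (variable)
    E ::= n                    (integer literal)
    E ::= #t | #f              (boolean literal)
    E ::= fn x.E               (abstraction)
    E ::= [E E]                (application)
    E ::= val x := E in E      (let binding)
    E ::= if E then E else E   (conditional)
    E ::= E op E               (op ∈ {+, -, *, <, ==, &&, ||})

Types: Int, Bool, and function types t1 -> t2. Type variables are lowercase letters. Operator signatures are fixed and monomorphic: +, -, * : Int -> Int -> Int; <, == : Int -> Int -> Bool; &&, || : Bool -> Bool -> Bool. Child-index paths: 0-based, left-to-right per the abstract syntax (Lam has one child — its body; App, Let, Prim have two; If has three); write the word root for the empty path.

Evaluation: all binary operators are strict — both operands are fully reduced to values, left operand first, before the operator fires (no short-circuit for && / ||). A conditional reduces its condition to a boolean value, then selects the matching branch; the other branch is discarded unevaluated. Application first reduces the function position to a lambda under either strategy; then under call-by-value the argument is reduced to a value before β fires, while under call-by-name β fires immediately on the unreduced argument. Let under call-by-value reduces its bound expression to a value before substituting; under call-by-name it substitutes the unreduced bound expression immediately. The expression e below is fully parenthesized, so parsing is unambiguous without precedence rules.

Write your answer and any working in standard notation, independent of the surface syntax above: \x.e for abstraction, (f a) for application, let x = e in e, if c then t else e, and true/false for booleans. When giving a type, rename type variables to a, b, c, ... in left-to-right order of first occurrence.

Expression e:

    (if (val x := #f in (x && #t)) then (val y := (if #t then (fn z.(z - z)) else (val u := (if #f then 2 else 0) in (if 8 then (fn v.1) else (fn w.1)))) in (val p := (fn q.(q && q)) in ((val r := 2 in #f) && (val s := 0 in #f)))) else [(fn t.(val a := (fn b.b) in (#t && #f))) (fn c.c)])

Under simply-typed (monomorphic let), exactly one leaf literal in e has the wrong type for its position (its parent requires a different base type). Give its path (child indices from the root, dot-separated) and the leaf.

Answer: 1.0.2.1.0 : 8

Trace:
let x : Bool
x : Bool
  unify Bool ~ Bool
  unify Bool ~ Bool
  unify Bool ~ Bool
  unify Bool ~ Bool
z : a
  unify a ~ Int
z : Int
  unify Int ~ Int
\z._ : Int -> Int
  unify Bool ~ Bool
  unify Int ~ Int
let u : Int
  unify Int ~ Bool
  FAIL: mismatch Int ~ Bool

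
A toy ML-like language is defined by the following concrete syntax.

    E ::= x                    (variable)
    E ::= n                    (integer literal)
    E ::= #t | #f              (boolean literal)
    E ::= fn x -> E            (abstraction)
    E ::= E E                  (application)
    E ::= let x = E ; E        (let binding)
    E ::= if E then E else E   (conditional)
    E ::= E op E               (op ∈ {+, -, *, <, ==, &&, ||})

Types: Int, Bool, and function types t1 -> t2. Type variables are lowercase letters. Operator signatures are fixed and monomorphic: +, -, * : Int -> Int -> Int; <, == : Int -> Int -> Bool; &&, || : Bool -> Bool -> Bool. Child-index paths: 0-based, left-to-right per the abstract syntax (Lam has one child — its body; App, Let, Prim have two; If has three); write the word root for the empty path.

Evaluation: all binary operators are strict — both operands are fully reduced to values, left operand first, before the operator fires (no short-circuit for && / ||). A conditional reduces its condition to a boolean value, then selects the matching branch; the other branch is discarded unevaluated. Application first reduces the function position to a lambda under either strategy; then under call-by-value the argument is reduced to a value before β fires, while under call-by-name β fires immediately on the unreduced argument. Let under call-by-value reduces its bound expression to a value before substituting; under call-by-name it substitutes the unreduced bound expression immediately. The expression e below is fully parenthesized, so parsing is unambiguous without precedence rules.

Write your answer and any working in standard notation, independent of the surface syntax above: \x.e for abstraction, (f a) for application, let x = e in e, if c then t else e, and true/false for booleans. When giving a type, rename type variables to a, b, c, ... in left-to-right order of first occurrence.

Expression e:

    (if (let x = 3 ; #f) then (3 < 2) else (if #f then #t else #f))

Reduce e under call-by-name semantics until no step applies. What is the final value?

Working:
step 0: (if (let x = 3 in false) then (3 < 2) else (if false then true else false))
step 1: [let@0] (if false then (3 < 2) else (if false then true else false))
step 2: [if@root] (if false then true else false)
step 3: [if@root] false

Answer: false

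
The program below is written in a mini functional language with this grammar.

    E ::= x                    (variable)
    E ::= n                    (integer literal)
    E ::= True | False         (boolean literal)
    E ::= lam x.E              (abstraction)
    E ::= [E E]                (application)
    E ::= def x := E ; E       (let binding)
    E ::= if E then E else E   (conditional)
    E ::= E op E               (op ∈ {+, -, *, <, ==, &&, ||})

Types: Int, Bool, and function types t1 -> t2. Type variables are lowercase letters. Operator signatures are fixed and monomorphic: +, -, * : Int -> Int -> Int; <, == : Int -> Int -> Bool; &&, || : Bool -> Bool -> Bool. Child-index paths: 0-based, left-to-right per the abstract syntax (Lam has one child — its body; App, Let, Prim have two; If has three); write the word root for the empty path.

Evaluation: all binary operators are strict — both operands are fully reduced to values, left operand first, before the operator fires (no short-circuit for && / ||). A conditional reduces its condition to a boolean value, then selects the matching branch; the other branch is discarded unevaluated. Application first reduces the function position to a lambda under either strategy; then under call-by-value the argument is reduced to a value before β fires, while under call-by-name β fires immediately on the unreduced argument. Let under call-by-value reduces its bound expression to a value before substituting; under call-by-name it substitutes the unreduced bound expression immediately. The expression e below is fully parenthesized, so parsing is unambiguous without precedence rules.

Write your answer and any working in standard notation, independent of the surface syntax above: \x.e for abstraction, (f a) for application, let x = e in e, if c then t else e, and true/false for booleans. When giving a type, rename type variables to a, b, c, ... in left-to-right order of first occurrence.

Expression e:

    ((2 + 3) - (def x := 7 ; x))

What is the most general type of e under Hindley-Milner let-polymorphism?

Answer: Int

Derivation:
  unify Int ~ Int
  unify Int ~ Int
  unify Int ~ Int
let x : Int
x : Int
  unify Int ~ Int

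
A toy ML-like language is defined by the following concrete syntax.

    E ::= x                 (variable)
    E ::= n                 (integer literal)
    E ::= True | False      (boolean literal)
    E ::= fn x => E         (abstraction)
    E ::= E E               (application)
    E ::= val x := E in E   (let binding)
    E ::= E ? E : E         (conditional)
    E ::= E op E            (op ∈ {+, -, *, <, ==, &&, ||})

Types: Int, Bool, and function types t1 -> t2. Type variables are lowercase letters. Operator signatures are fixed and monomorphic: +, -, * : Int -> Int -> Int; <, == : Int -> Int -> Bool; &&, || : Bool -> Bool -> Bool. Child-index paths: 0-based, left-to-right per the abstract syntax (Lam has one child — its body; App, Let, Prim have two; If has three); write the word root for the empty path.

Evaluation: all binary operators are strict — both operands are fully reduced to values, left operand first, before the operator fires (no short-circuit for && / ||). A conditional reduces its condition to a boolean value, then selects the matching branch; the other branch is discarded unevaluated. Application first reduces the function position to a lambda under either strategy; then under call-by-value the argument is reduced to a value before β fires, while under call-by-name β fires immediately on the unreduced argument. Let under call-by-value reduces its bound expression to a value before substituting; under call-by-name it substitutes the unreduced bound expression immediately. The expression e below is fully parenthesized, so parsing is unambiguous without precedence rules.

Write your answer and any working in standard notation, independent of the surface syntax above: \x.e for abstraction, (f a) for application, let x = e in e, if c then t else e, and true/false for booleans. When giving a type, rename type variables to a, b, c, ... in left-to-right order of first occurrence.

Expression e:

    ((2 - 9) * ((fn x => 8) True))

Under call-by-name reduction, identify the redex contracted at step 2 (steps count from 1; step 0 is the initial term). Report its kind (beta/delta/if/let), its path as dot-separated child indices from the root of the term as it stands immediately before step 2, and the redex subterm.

Answer: beta at 1 : ((\x.8) true)

Trace:
step 0: ((2 - 9) * ((\x.8) true))
step 1: [delta@0] (-7 * ((\x.8) true))
step 2: [beta@1] (-7 * 8)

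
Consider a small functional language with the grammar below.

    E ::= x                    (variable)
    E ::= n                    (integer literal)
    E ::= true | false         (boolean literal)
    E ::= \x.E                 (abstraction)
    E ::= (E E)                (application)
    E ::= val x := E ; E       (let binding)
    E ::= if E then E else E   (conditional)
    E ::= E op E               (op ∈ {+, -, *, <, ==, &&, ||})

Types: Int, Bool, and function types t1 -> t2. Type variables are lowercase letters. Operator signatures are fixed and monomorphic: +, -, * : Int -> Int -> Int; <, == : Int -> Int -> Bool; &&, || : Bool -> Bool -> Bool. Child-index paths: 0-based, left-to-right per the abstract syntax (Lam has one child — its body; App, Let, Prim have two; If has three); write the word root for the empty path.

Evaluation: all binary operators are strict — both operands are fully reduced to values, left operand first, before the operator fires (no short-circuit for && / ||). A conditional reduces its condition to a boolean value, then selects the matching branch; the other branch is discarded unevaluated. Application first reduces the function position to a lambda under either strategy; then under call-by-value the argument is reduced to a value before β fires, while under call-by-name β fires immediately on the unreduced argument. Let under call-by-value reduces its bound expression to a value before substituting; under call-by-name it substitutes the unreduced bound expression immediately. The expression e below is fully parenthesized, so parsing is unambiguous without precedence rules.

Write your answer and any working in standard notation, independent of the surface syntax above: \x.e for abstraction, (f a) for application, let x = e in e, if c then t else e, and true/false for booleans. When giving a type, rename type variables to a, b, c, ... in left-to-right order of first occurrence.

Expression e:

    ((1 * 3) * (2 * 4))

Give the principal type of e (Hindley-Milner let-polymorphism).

Derivation:
  unify Int ~ Int
  unify Int ~ Int
  unify Int ~ Int
  unify Int ~ Int
  unify Int ~ Int
  unify Int ~ Int

Answer: Int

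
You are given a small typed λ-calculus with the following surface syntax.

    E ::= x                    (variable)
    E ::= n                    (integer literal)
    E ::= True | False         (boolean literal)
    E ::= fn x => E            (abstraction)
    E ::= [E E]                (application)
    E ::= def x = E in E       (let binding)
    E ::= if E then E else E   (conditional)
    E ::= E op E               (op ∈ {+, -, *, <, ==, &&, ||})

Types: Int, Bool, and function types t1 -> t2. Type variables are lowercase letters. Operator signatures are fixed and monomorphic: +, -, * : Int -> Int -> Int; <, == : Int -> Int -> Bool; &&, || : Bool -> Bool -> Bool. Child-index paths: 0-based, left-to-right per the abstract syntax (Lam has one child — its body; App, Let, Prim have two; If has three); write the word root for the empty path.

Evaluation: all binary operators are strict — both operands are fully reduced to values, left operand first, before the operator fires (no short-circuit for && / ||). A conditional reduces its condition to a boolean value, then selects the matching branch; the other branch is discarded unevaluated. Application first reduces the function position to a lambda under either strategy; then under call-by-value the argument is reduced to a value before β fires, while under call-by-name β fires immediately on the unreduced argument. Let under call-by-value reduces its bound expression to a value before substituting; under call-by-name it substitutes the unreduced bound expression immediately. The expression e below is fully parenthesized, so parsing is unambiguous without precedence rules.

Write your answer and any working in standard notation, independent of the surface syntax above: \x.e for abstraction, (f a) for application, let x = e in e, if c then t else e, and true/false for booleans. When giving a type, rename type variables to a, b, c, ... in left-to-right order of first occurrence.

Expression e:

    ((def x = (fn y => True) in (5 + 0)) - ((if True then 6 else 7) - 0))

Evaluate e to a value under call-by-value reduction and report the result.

Answer: -1

Derivation:
step 0: ((let x = (\y.true) in (5 + 0)) - ((if true then 6 else 7) - 0))
step 1: [let@0] ((5 + 0) - ((if true then 6 else 7) - 0))
step 2: [delta@0] (5 - ((if true then 6 else 7) - 0))
step 3: [if@1.0] (5 - (6 - 0))
step 4: [delta@1] (5 - 6)
step 5: [delta@root] -1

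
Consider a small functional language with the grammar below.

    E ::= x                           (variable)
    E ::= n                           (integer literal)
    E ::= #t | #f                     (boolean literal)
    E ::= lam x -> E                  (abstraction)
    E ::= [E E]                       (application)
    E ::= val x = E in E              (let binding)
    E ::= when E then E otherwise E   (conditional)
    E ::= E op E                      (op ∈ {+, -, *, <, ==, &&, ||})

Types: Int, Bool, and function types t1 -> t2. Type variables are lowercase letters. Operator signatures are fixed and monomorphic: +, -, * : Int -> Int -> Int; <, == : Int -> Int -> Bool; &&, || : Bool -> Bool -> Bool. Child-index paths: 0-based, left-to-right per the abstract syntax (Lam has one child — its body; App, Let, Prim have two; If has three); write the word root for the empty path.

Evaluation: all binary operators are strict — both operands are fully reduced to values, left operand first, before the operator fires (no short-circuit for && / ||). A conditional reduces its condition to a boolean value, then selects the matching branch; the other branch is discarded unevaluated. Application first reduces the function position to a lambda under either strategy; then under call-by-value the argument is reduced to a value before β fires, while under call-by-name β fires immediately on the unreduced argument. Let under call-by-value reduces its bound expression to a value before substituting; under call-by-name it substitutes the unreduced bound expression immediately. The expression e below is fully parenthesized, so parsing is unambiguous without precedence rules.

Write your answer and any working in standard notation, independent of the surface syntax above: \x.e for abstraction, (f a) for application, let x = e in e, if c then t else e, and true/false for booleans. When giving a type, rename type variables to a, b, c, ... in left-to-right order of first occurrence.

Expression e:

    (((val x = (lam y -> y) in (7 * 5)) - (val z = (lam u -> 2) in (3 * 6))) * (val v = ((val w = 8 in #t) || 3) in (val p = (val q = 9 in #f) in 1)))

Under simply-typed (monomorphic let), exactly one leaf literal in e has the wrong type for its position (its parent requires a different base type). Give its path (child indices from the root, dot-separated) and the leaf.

Working:
y : a
\y._ : a -> a
let x : a -> a
  unify Int ~ Int
  unify Int ~ Int
  unify Int ~ Int
\u._ : b -> Int
let z : b -> Int
  unify Int ~ Int
  unify Int ~ Int
  unify Int ~ Int
  unify Int ~ Int
let w : Int
  unify Bool ~ Bool
  unify Int ~ Bool
  FAIL: mismatch Int ~ Bool

Answer: 1.0.1 : 3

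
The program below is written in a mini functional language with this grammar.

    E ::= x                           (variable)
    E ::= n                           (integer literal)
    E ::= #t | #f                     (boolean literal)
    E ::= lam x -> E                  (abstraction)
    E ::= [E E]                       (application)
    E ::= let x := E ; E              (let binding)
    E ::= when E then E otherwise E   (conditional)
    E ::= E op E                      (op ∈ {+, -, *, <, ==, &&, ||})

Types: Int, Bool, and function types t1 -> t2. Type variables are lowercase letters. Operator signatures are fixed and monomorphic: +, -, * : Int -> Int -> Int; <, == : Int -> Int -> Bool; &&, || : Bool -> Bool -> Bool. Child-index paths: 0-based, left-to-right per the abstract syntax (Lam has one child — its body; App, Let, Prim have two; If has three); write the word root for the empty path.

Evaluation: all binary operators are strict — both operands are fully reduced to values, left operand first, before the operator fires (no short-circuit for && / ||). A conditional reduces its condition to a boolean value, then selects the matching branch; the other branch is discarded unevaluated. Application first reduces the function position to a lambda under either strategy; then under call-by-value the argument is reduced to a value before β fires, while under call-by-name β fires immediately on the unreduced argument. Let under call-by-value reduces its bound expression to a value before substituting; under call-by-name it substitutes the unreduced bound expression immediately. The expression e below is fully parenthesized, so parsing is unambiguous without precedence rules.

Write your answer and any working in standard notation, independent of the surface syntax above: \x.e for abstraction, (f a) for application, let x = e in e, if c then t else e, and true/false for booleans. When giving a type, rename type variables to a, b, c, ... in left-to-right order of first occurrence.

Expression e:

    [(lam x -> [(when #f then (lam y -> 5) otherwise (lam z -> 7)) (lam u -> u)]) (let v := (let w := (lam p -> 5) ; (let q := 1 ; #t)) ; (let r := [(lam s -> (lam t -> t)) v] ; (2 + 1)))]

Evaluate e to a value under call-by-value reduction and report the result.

Derivation:
step 0: ((\x.((if false then (\y.5) else (\z.7)) (\u.u))) (let v = (let w = (\p.5) in (let q = 1 in true)) in (let r = ((\s.(\t.t)) v) in (2 + 1))))
step 1: [let@1.0] ((\x.((if false then (\y.5) else (\z.7)) (\u.u))) (let v = (let q = 1 in true) in (let r = ((\s.(\t.t)) v) in (2 + 1))))
step 2: [let@1.0] ((\x.((if false then (\y.5) else (\z.7)) (\u.u))) (let v = true in (let r = ((\s.(\t.t)) v) in (2 + 1))))
step 3: [let@1] ((\x.((if false then (\y.5) else (\z.7)) (\u.u))) (let r = ((\s.(\t.t)) true) in (2 + 1)))
step 4: [beta@1.0] ((\x.((if false then (\y.5) else (\z.7)) (\u.u))) (let r = (\t.t) in (2 + 1)))
step 5: [let@1] ((\x.((if false then (\y.5) else (\z.7)) (\u.u))) (2 + 1))
step 6: [delta@1] ((\x.((if false then (\y.5) else (\z.7)) (\u.u))) 3)
step 7: [beta@root] ((if false then (\y.5) else (\z.7)) (\u.u))
step 8: [if@0] ((\z.7) (\u.u))
step 9: [beta@root] 7

Answer: 7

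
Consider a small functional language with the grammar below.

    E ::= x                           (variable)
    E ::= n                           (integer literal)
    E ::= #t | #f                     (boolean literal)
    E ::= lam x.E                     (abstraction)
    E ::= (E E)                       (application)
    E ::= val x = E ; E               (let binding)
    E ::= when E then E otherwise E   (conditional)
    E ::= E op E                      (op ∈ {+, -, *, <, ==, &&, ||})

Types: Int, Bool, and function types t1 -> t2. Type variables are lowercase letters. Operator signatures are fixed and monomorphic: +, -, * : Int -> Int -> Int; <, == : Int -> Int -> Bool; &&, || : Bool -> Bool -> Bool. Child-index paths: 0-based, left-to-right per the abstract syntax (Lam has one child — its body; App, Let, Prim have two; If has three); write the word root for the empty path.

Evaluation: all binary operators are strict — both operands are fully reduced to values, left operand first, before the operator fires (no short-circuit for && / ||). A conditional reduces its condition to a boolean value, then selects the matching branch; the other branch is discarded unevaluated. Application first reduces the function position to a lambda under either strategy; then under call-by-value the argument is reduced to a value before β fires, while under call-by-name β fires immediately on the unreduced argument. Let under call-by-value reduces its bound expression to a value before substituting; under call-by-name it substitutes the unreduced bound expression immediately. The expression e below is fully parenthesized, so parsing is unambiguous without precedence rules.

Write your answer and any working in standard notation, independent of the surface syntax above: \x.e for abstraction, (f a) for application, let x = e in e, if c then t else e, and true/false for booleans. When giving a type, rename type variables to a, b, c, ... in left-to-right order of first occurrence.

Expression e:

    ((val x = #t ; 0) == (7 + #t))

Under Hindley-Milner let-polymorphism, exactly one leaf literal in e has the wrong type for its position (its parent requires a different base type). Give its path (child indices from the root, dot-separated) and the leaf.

Answer: 1.1 : true

Working:
let x : Bool
  unify Int ~ Int
  unify Int ~ Int
  unify Bool ~ Int
  FAIL: mismatch Bool ~ Int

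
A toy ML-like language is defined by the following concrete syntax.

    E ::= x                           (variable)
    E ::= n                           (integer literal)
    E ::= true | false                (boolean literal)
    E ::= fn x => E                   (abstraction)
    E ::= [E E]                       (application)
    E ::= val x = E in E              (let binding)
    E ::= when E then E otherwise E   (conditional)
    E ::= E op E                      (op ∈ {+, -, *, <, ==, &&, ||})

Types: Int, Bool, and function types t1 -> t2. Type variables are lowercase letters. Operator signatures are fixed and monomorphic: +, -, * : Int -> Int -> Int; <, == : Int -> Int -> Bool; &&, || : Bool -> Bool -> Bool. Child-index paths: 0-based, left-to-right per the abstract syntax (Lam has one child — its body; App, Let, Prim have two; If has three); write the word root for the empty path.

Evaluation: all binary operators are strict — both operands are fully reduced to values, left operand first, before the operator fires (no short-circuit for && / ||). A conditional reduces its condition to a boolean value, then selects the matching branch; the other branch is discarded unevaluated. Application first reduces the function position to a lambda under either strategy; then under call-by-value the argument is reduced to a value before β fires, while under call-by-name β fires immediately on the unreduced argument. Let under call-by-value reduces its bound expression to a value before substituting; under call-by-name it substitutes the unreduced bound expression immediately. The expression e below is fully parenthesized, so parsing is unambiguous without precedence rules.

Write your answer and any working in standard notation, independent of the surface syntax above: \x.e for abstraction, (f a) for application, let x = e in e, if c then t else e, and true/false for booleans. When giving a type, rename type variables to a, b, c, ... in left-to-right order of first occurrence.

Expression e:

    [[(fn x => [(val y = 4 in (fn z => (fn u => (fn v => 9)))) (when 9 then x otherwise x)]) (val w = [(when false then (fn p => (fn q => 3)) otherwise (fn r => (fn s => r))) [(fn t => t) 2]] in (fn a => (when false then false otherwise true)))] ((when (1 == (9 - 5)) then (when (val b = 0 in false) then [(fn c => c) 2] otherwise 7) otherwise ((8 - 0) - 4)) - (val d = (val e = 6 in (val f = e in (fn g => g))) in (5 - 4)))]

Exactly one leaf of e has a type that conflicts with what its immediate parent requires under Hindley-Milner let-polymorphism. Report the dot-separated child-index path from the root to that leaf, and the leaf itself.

Answer: 0.0.0.1.0 : 9

Derivation:
let y : Int
\v._ : d -> Int
\u._ : c -> d -> Int
\z._ : b -> c -> d -> Int
  unify Int ~ Bool
  FAIL: mismatch Int ~ Bool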